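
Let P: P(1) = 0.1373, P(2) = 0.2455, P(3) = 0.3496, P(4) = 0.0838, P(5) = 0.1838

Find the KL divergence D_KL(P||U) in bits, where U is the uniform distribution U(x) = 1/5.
0.1522 bits

U(i) = 1/5 for all i

D_KL(P||U) = Σ P(x) log₂(P(x) / (1/5))
           = Σ P(x) log₂(P(x)) + log₂(5)
           = log₂(5) - H(P)

H(P) = -Σ P(x) log₂(P(x)):
  -P(1)·log₂(P(1)) = -(0.1373)·log₂(0.1373) = 0.39331
  -P(2)·log₂(P(2)) = -(0.2455)·log₂(0.2455) = 0.49743
  -P(3)·log₂(P(3)) = -(0.3496)·log₂(0.3496) = 0.53007
  -P(4)·log₂(P(4)) = -(0.0838)·log₂(0.0838) = 0.29974
  -P(5)·log₂(P(5)) = -(0.1838)·log₂(0.1838) = 0.44917
H(P) = 0.39331 + 0.49743 + 0.53007 + 0.29974 + 0.44917 = 2.16972 bits

log₂(5) = 2.32193 bits

D_KL(P||U) = 2.32193 - 2.16972 = 0.15221 ≈ 0.1522 bits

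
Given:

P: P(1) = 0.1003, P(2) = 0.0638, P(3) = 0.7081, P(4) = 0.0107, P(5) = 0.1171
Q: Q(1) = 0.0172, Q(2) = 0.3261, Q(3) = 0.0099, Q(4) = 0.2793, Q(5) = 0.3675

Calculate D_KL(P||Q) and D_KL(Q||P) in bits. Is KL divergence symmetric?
D_KL(P||Q) = 4.2236 bits, D_KL(Q||P) = 2.5836 bits. No, KL divergence is not symmetric.

D_KL(P||Q) = Σ P(x) log₂(P(x)/Q(x))

Computing term by term:
  P(1)·log₂(P(1)/Q(1)) = 0.1003·log₂(0.1003/0.0172) = 0.25515
  P(2)·log₂(P(2)/Q(2)) = 0.0638·log₂(0.0638/0.3261) = -0.15017
  P(3)·log₂(P(3)/Q(3)) = 0.7081·log₂(0.7081/0.0099) = 4.36217
  P(4)·log₂(P(4)/Q(4)) = 0.0107·log₂(0.0107/0.2793) = -0.05036
  P(5)·log₂(P(5)/Q(5)) = 0.1171·log₂(0.1171/0.3675) = -0.19322

D_KL(P||Q) = 0.25515 - 0.15017 + 4.36217 - 0.05036 - 0.19322 = 4.22357 ≈ 4.2236 bits

D_KL(Q||P) = Σ Q(x) log₂(Q(x)/P(x))

Computing term by term:
  Q(1)·log₂(Q(1)/P(1)) = 0.0172·log₂(0.0172/0.1003) = -0.04375
  Q(2)·log₂(Q(2)/P(2)) = 0.3261·log₂(0.3261/0.0638) = 0.76754
  Q(3)·log₂(Q(3)/P(3)) = 0.0099·log₂(0.0099/0.7081) = -0.06099
  Q(4)·log₂(Q(4)/P(4)) = 0.2793·log₂(0.2793/0.0107) = 1.31442
  Q(5)·log₂(Q(5)/P(5)) = 0.3675·log₂(0.3675/0.1171) = 0.60638

D_KL(Q||P) = -0.04375 + 0.76754 - 0.06099 + 1.31442 + 0.60638 = 2.58360 ≈ 2.5836 bits

These are NOT equal (difference: 1.6400 bits). KL divergence is asymmetric: D_KL(P||Q) ≠ D_KL(Q||P) in general.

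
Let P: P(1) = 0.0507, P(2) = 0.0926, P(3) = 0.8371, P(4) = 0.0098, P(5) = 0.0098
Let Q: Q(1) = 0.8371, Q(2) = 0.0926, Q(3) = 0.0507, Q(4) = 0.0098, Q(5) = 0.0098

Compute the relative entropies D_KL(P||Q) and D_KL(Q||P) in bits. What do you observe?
D_KL(P||Q) = 3.1813 bits, D_KL(Q||P) = 3.1813 bits. The two directions give the same value here, because Q is a self-inverse relabeling of P; in general KL divergence is asymmetric.

D_KL(P||Q) = Σ P(x) log₂(P(x)/Q(x))

Computing term by term:
  P(1)·log₂(P(1)/Q(1)) = 0.0507·log₂(0.0507/0.8371) = -0.20510
  P(2)·log₂(P(2)/Q(2)) = 0.0926·log₂(0.0926/0.0926) = 0.00000
  P(3)·log₂(P(3)/Q(3)) = 0.8371·log₂(0.8371/0.0507) = 3.38636
  P(4)·log₂(P(4)/Q(4)) = 0.0098·log₂(0.0098/0.0098) = 0.00000
  P(5)·log₂(P(5)/Q(5)) = 0.0098·log₂(0.0098/0.0098) = 0.00000

D_KL(P||Q) = -0.20510 + 0.00000 + 3.38636 + 0.00000 + 0.00000 = 3.18126 ≈ 3.1813 bits

D_KL(Q||P) = Σ Q(x) log₂(Q(x)/P(x))

Computing term by term:
  Q(1)·log₂(Q(1)/P(1)) = 0.8371·log₂(0.8371/0.0507) = 3.38636
  Q(2)·log₂(Q(2)/P(2)) = 0.0926·log₂(0.0926/0.0926) = 0.00000
  Q(3)·log₂(Q(3)/P(3)) = 0.0507·log₂(0.0507/0.8371) = -0.20510
  Q(4)·log₂(Q(4)/P(4)) = 0.0098·log₂(0.0098/0.0098) = 0.00000
  Q(5)·log₂(Q(5)/P(5)) = 0.0098·log₂(0.0098/0.0098) = 0.00000

D_KL(Q||P) = 3.38636 + 0.00000 - 0.20510 + 0.00000 + 0.00000 = 3.18126 ≈ 3.1813 bits

These ARE equal here. Q is P with outcomes relabeled (Q(1) = P(3), Q(3) = P(1), Q(4) = P(5), Q(5) = P(4)) by a relabeling that is its own inverse, so the two sums contain exactly the same terms in a different order. This is a special case — KL divergence is not symmetric in general: D_KL(P||Q) ≠ D_KL(Q||P) for most P, Q.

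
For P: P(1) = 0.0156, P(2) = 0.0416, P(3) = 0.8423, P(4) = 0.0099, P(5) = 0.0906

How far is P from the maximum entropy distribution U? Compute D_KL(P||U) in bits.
1.4491 bits

U(i) = 1/5 for all i

D_KL(P||U) = Σ P(x) log₂(P(x) / (1/5))
           = Σ P(x) log₂(P(x)) + log₂(5)
           = log₂(5) - H(P)

H(P) = -Σ P(x) log₂(P(x)):
  -P(1)·log₂(P(1)) = -(0.0156)·log₂(0.0156) = 0.09364
  -P(2)·log₂(P(2)) = -(0.0416)·log₂(0.0416) = 0.19083
  -P(3)·log₂(P(3)) = -(0.8423)·log₂(0.8423) = 0.20855
  -P(4)·log₂(P(4)) = -(0.0099)·log₂(0.0099) = 0.06592
  -P(5)·log₂(P(5)) = -(0.0906)·log₂(0.0906) = 0.31387
H(P) = 0.09364 + 0.19083 + 0.20855 + 0.06592 + 0.31387 = 0.87281 bits

log₂(5) = 2.32193 bits

D_KL(P||U) = 2.32193 - 0.87281 = 1.44912 ≈ 1.4491 bits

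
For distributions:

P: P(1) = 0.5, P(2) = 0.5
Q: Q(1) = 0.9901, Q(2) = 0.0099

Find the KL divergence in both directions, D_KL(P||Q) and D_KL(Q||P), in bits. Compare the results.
D_KL(P||Q) = 2.3364 bits, D_KL(Q||P) = 0.9199 bits. D_KL(P||Q) is larger than D_KL(Q||P) by 1.4165 bits; the two directions differ.

D_KL(P||Q) = Σ P(x) log₂(P(x)/Q(x))

Computing term by term:
  P(1)·log₂(P(1)/Q(1)) = 0.5·log₂(0.5/0.9901) = -0.49282
  P(2)·log₂(P(2)/Q(2)) = 0.5·log₂(0.5/0.0099) = 2.82918

D_KL(P||Q) = -0.49282 + 2.82918 = 2.33636 ≈ 2.3364 bits

D_KL(Q||P) = Σ Q(x) log₂(Q(x)/P(x))

Computing term by term:
  Q(1)·log₂(Q(1)/P(1)) = 0.9901·log₂(0.9901/0.5) = 0.97589
  Q(2)·log₂(Q(2)/P(2)) = 0.0099·log₂(0.0099/0.5) = -0.05602

D_KL(Q||P) = 0.97589 - 0.05602 = 0.91987 ≈ 0.9199 bits

These are NOT equal (difference: 1.4165 bits). KL divergence is asymmetric: D_KL(P||Q) ≠ D_KL(Q||P) in general.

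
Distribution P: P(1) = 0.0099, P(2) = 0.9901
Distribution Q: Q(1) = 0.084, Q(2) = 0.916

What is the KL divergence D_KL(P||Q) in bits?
0.0806 bits

D_KL(P||Q) = Σ P(x) log₂(P(x)/Q(x))

Computing term by term:
  P(1)·log₂(P(1)/Q(1)) = 0.0099·log₂(0.0099/0.084) = -0.03054
  P(2)·log₂(P(2)/Q(2)) = 0.9901·log₂(0.9901/0.916) = 0.11112

D_KL(P||Q) = -0.03054 + 0.11112 = 0.08058 ≈ 0.0806 bits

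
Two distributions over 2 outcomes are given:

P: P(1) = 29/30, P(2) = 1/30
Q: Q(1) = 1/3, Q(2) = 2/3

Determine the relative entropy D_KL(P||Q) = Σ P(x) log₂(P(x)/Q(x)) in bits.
1.3408 bits

D_KL(P||Q) = Σ P(x) log₂(P(x)/Q(x))

Computing term by term:
  P(1)·log₂(P(1)/Q(1)) = (29/30)·log₂((29/30)/(1/3)) = 1.48485
  P(2)·log₂(P(2)/Q(2)) = (1/30)·log₂((1/30)/(2/3)) = -0.14406

D_KL(P||Q) = 1.48485 - 0.14406 = 1.34079 ≈ 1.3408 bits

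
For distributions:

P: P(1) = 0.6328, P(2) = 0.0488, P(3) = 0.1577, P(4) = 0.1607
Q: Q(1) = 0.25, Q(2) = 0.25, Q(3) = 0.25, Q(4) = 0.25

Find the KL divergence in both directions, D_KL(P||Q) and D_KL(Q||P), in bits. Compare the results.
D_KL(P||Q) = 0.5255 bits, D_KL(Q||P) = 0.5799 bits. D_KL(Q||P) is larger than D_KL(P||Q) by 0.0544 bits; the two directions differ.

D_KL(P||Q) = Σ P(x) log₂(P(x)/Q(x))

Computing term by term:
  P(1)·log₂(P(1)/Q(1)) = 0.6328·log₂(0.6328/0.25) = 0.84784
  P(2)·log₂(P(2)/Q(2)) = 0.0488·log₂(0.0488/0.25) = -0.11502
  P(3)·log₂(P(3)/Q(3)) = 0.1577·log₂(0.1577/0.25) = -0.10483
  P(4)·log₂(P(4)/Q(4)) = 0.1607·log₂(0.1607/0.25) = -0.10246

D_KL(P||Q) = 0.84784 - 0.11502 - 0.10483 - 0.10246 = 0.52553 ≈ 0.5255 bits

D_KL(Q||P) = Σ Q(x) log₂(Q(x)/P(x))

Computing term by term:
  Q(1)·log₂(Q(1)/P(1)) = 0.25·log₂(0.25/0.6328) = -0.33496
  Q(2)·log₂(Q(2)/P(2)) = 0.25·log₂(0.25/0.0488) = 0.58924
  Q(3)·log₂(Q(3)/P(3)) = 0.25·log₂(0.25/0.1577) = 0.16619
  Q(4)·log₂(Q(4)/P(4)) = 0.25·log₂(0.25/0.1607) = 0.15939

D_KL(Q||P) = -0.33496 + 0.58924 + 0.16619 + 0.15939 = 0.57986 ≈ 0.5799 bits

These are NOT equal (difference: 0.0544 bits). KL divergence is asymmetric: D_KL(P||Q) ≠ D_KL(Q||P) in general.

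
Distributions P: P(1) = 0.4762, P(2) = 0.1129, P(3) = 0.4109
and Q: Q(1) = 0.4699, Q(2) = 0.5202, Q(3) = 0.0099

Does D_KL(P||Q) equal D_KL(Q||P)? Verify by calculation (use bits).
D_KL(P||Q) = 1.9690 bits, D_KL(Q||P) = 1.0843 bits. No — D_KL(P||Q) ≠ D_KL(Q||P) for this pair.

D_KL(P||Q) = Σ P(x) log₂(P(x)/Q(x))

Computing term by term:
  P(1)·log₂(P(1)/Q(1)) = 0.4762·log₂(0.4762/0.4699) = 0.00915
  P(2)·log₂(P(2)/Q(2)) = 0.1129·log₂(0.1129/0.5202) = -0.24883
  P(3)·log₂(P(3)/Q(3)) = 0.4109·log₂(0.4109/0.0099) = 2.20868

D_KL(P||Q) = 0.00915 - 0.24883 + 2.20868 = 1.96900 ≈ 1.9690 bits

D_KL(Q||P) = Σ Q(x) log₂(Q(x)/P(x))

Computing term by term:
  Q(1)·log₂(Q(1)/P(1)) = 0.4699·log₂(0.4699/0.4762) = -0.00903
  Q(2)·log₂(Q(2)/P(2)) = 0.5202·log₂(0.5202/0.1129) = 1.14653
  Q(3)·log₂(Q(3)/P(3)) = 0.0099·log₂(0.0099/0.4109) = -0.05321

D_KL(Q||P) = -0.00903 + 1.14653 - 0.05321 = 1.08429 ≈ 1.0843 bits

These are NOT equal (difference: 0.8847 bits). KL divergence is asymmetric: D_KL(P||Q) ≠ D_KL(Q||P) in general.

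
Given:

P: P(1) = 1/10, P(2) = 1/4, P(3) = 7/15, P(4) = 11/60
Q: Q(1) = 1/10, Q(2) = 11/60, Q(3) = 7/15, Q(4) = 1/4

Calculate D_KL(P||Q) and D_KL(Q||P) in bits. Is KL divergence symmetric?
D_KL(P||Q) = 0.0298 bits, D_KL(Q||P) = 0.0298 bits. The two values coincide for this particular pair, but no — KL divergence is not symmetric in general.

D_KL(P||Q) = Σ P(x) log₂(P(x)/Q(x))

Computing term by term:
  P(1)·log₂(P(1)/Q(1)) = (1/10)·log₂((1/10)/(1/10)) = 0.00000
  P(2)·log₂(P(2)/Q(2)) = (1/4)·log₂((1/4)/(11/60)) = 0.11186
  P(3)·log₂(P(3)/Q(3)) = (7/15)·log₂((7/15)/(7/15)) = 0.00000
  P(4)·log₂(P(4)/Q(4)) = (11/60)·log₂((11/60)/(1/4)) = -0.08203

D_KL(P||Q) = 0.00000 + 0.11186 + 0.00000 - 0.08203 = 0.02983 ≈ 0.0298 bits

D_KL(Q||P) = Σ Q(x) log₂(Q(x)/P(x))

Computing term by term:
  Q(1)·log₂(Q(1)/P(1)) = (1/10)·log₂((1/10)/(1/10)) = 0.00000
  Q(2)·log₂(Q(2)/P(2)) = (11/60)·log₂((11/60)/(1/4)) = -0.08203
  Q(3)·log₂(Q(3)/P(3)) = (7/15)·log₂((7/15)/(7/15)) = 0.00000
  Q(4)·log₂(Q(4)/P(4)) = (1/4)·log₂((1/4)/(11/60)) = 0.11186

D_KL(Q||P) = 0.00000 - 0.08203 + 0.00000 + 0.11186 = 0.02983 ≈ 0.0298 bits

These ARE equal here. Q is P with outcomes relabeled (Q(2) = P(4), Q(4) = P(2)) by a relabeling that is its own inverse, so the two sums contain exactly the same terms in a different order. This is a special case — KL divergence is not symmetric in general: D_KL(P||Q) ≠ D_KL(Q||P) for most P, Q.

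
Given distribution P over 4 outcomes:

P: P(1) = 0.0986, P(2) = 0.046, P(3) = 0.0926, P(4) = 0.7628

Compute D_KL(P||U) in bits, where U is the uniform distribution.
0.8503 bits

U(i) = 1/4 for all i

D_KL(P||U) = Σ P(x) log₂(P(x) / (1/4))
           = Σ P(x) log₂(P(x)) + log₂(4)
           = log₂(4) - H(P)

H(P) = -Σ P(x) log₂(P(x)):
  -P(1)·log₂(P(1)) = -(0.0986)·log₂(0.0986) = 0.32955
  -P(2)·log₂(P(2)) = -(0.046)·log₂(0.046) = 0.20434
  -P(3)·log₂(P(3)) = -(0.0926)·log₂(0.0926) = 0.31788
  -P(4)·log₂(P(4)) = -(0.7628)·log₂(0.7628) = 0.29797
H(P) = 0.32955 + 0.20434 + 0.31788 + 0.29797 = 1.14974 bits

log₂(4) = 2.00000 bits

D_KL(P||U) = 2.00000 - 1.14974 = 0.85026 ≈ 0.8503 bits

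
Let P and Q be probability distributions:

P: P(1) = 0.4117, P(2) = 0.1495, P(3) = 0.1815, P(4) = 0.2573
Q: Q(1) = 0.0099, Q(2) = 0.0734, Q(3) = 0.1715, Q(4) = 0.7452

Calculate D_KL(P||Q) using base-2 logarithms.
1.9877 bits

D_KL(P||Q) = Σ P(x) log₂(P(x)/Q(x))

Computing term by term:
  P(1)·log₂(P(1)/Q(1)) = 0.4117·log₂(0.4117/0.0099) = 2.21413
  P(2)·log₂(P(2)/Q(2)) = 0.1495·log₂(0.1495/0.0734) = 0.15343
  P(3)·log₂(P(3)/Q(3)) = 0.1815·log₂(0.1815/0.1715) = 0.01484
  P(4)·log₂(P(4)/Q(4)) = 0.2573·log₂(0.2573/0.7452) = -0.39474

D_KL(P||Q) = 2.21413 + 0.15343 + 0.01484 - 0.39474 = 1.98766 ≈ 1.9877 bits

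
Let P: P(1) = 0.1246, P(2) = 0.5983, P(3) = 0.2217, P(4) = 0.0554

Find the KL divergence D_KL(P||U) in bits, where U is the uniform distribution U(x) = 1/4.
0.4692 bits

U(i) = 1/4 for all i

D_KL(P||U) = Σ P(x) log₂(P(x) / (1/4))
           = Σ P(x) log₂(P(x)) + log₂(4)
           = log₂(4) - H(P)

H(P) = -Σ P(x) log₂(P(x)):
  -P(1)·log₂(P(1)) = -(0.1246)·log₂(0.1246) = 0.37438
  -P(2)·log₂(P(2)) = -(0.5983)·log₂(0.5983) = 0.44338
  -P(3)·log₂(P(3)) = -(0.2217)·log₂(0.2217) = 0.48182
  -P(4)·log₂(P(4)) = -(0.0554)·log₂(0.0554) = 0.23124
H(P) = 0.37438 + 0.44338 + 0.48182 + 0.23124 = 1.53082 bits

log₂(4) = 2.00000 bits

D_KL(P||U) = 2.00000 - 1.53082 = 0.46918 ≈ 0.4692 bits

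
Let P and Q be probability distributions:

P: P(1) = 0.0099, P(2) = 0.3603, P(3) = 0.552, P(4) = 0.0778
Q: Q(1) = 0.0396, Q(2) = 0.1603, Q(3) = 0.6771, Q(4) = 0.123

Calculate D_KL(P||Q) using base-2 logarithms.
0.1871 bits

D_KL(P||Q) = Σ P(x) log₂(P(x)/Q(x))

Computing term by term:
  P(1)·log₂(P(1)/Q(1)) = 0.0099·log₂(0.0099/0.0396) = -0.01980
  P(2)·log₂(P(2)/Q(2)) = 0.3603·log₂(0.3603/0.1603) = 0.42098
  P(3)·log₂(P(3)/Q(3)) = 0.552·log₂(0.552/0.6771) = -0.16267
  P(4)·log₂(P(4)/Q(4)) = 0.0778·log₂(0.0778/0.123) = -0.05141

D_KL(P||Q) = -0.01980 + 0.42098 - 0.16267 - 0.05141 = 0.18710 ≈ 0.1871 bits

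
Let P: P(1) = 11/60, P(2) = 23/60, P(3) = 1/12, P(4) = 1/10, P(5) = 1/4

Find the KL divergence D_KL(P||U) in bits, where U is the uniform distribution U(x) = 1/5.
0.2120 bits

U(i) = 1/5 for all i

D_KL(P||U) = Σ P(x) log₂(P(x) / (1/5))
           = Σ P(x) log₂(P(x)) + log₂(5)
           = log₂(5) - H(P)

H(P) = -Σ P(x) log₂(P(x)):
  -P(1)·log₂(P(1)) = -(11/60)·log₂(11/60) = 0.44870
  -P(2)·log₂(P(2)) = -(23/60)·log₂(23/60) = 0.53028
  -P(3)·log₂(P(3)) = -(1/12)·log₂(1/12) = 0.29875
  -P(4)·log₂(P(4)) = -(1/10)·log₂(1/10) = 0.33219
  -P(5)·log₂(P(5)) = -(1/4)·log₂(1/4) = 0.50000
H(P) = 0.44870 + 0.53028 + 0.29875 + 0.33219 + 0.50000 = 2.10992 bits

log₂(5) = 2.32193 bits

D_KL(P||U) = 2.32193 - 2.10992 = 0.21201 ≈ 0.2120 bits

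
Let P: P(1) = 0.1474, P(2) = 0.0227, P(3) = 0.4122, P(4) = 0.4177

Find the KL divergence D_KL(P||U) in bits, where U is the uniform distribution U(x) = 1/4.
0.4158 bits

U(i) = 1/4 for all i

D_KL(P||U) = Σ P(x) log₂(P(x) / (1/4))
           = Σ P(x) log₂(P(x)) + log₂(4)
           = log₂(4) - H(P)

H(P) = -Σ P(x) log₂(P(x)):
  -P(1)·log₂(P(1)) = -(0.1474)·log₂(0.1474) = 0.40715
  -P(2)·log₂(P(2)) = -(0.0227)·log₂(0.0227) = 0.12397
  -P(3)·log₂(P(3)) = -(0.4122)·log₂(0.4122) = 0.52703
  -P(4)·log₂(P(4)) = -(0.4177)·log₂(0.4177) = 0.52608
H(P) = 0.40715 + 0.12397 + 0.52703 + 0.52608 = 1.58423 bits

log₂(4) = 2.00000 bits

D_KL(P||U) = 2.00000 - 1.58423 = 0.41577 ≈ 0.4158 bits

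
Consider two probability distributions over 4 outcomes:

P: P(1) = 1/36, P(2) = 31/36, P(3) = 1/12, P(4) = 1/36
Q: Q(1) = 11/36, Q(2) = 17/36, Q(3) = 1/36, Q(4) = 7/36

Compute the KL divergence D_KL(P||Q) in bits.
0.7044 bits

D_KL(P||Q) = Σ P(x) log₂(P(x)/Q(x))

Computing term by term:
  P(1)·log₂(P(1)/Q(1)) = (1/36)·log₂((1/36)/(11/36)) = -0.09610
  P(2)·log₂(P(2)/Q(2)) = (31/36)·log₂((31/36)/(17/36)) = 0.74635
  P(3)·log₂(P(3)/Q(3)) = (1/12)·log₂((1/12)/(1/36)) = 0.13208
  P(4)·log₂(P(4)/Q(4)) = (1/36)·log₂((1/36)/(7/36)) = -0.07798

D_KL(P||Q) = -0.09610 + 0.74635 + 0.13208 - 0.07798 = 0.70435 ≈ 0.7044 bits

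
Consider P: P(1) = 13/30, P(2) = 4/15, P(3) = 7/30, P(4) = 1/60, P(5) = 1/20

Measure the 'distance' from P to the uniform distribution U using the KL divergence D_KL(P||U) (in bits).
0.4862 bits

U(i) = 1/5 for all i

D_KL(P||U) = Σ P(x) log₂(P(x) / (1/5))
           = Σ P(x) log₂(P(x)) + log₂(5)
           = log₂(5) - H(P)

H(P) = -Σ P(x) log₂(P(x)):
  -P(1)·log₂(P(1)) = -(13/30)·log₂(13/30) = 0.52280
  -P(2)·log₂(P(2)) = -(4/15)·log₂(4/15) = 0.50850
  -P(3)·log₂(P(3)) = -(7/30)·log₂(7/30) = 0.48989
  -P(4)·log₂(P(4)) = -(1/60)·log₂(1/60) = 0.09845
  -P(5)·log₂(P(5)) = -(1/20)·log₂(1/20) = 0.21610
H(P) = 0.52280 + 0.50850 + 0.48989 + 0.09845 + 0.21610 = 1.83574 bits

log₂(5) = 2.32193 bits

D_KL(P||U) = 2.32193 - 1.83574 = 0.48619 ≈ 0.4862 bits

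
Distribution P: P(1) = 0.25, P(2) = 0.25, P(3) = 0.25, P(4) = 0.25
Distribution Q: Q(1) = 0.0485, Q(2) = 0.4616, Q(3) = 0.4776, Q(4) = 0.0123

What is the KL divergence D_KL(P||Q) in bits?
1.2231 bits

D_KL(P||Q) = Σ P(x) log₂(P(x)/Q(x))

Computing term by term:
  P(1)·log₂(P(1)/Q(1)) = 0.25·log₂(0.25/0.0485) = 0.59147
  P(2)·log₂(P(2)/Q(2)) = 0.25·log₂(0.25/0.4616) = -0.22118
  P(3)·log₂(P(3)/Q(3)) = 0.25·log₂(0.25/0.4776) = -0.23347
  P(4)·log₂(P(4)/Q(4)) = 0.25·log₂(0.25/0.0123) = 1.08630

D_KL(P||Q) = 0.59147 - 0.22118 - 0.23347 + 1.08630 = 1.22312 ≈ 1.2231 bits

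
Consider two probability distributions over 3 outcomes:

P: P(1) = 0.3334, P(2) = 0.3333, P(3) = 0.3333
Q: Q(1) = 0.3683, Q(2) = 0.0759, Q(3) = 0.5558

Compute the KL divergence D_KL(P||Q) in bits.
0.4177 bits

D_KL(P||Q) = Σ P(x) log₂(P(x)/Q(x))

Computing term by term:
  P(1)·log₂(P(1)/Q(1)) = 0.3334·log₂(0.3334/0.3683) = -0.04789
  P(2)·log₂(P(2)/Q(2)) = 0.3333·log₂(0.3333/0.0759) = 0.71148
  P(3)·log₂(P(3)/Q(3)) = 0.3333·log₂(0.3333/0.5558) = -0.24589

D_KL(P||Q) = -0.04789 + 0.71148 - 0.24589 = 0.41770 ≈ 0.4177 bits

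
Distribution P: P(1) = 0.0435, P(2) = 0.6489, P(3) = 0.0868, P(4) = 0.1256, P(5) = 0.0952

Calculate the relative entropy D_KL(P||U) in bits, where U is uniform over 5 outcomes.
0.7153 bits

U(i) = 1/5 for all i

D_KL(P||U) = Σ P(x) log₂(P(x) / (1/5))
           = Σ P(x) log₂(P(x)) + log₂(5)
           = log₂(5) - H(P)

H(P) = -Σ P(x) log₂(P(x)):
  -P(1)·log₂(P(1)) = -(0.0435)·log₂(0.0435) = 0.19674
  -P(2)·log₂(P(2)) = -(0.6489)·log₂(0.6489) = 0.40487
  -P(3)·log₂(P(3)) = -(0.0868)·log₂(0.0868) = 0.30607
  -P(4)·log₂(P(4)) = -(0.1256)·log₂(0.1256) = 0.37593
  -P(5)·log₂(P(5)) = -(0.0952)·log₂(0.0952) = 0.32300
H(P) = 0.19674 + 0.40487 + 0.30607 + 0.37593 + 0.32300 = 1.60661 bits

log₂(5) = 2.32193 bits

D_KL(P||U) = 2.32193 - 1.60661 = 0.71532 ≈ 0.7153 bits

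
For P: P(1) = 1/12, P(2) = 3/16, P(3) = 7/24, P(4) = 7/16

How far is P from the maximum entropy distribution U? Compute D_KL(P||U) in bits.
0.2082 bits

U(i) = 1/4 for all i

D_KL(P||U) = Σ P(x) log₂(P(x) / (1/4))
           = Σ P(x) log₂(P(x)) + log₂(4)
           = log₂(4) - H(P)

H(P) = -Σ P(x) log₂(P(x)):
  -P(1)·log₂(P(1)) = -(1/12)·log₂(1/12) = 0.29875
  -P(2)·log₂(P(2)) = -(3/16)·log₂(3/16) = 0.45282
  -P(3)·log₂(P(3)) = -(7/24)·log₂(7/24) = 0.51847
  -P(4)·log₂(P(4)) = -(7/16)·log₂(7/16) = 0.52178
H(P) = 0.29875 + 0.45282 + 0.51847 + 0.52178 = 1.79182 bits

log₂(4) = 2.00000 bits

D_KL(P||U) = 2.00000 - 1.79182 = 0.20818 ≈ 0.2082 bits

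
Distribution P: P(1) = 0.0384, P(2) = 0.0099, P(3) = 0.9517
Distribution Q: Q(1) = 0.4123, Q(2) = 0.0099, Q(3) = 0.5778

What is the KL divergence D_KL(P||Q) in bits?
0.5537 bits

D_KL(P||Q) = Σ P(x) log₂(P(x)/Q(x))

Computing term by term:
  P(1)·log₂(P(1)/Q(1)) = 0.0384·log₂(0.0384/0.4123) = -0.13150
  P(2)·log₂(P(2)/Q(2)) = 0.0099·log₂(0.0099/0.0099) = 0.00000
  P(3)·log₂(P(3)/Q(3)) = 0.9517·log₂(0.9517/0.5778) = 0.68516

D_KL(P||Q) = -0.13150 + 0.00000 + 0.68516 = 0.55366 ≈ 0.5537 bits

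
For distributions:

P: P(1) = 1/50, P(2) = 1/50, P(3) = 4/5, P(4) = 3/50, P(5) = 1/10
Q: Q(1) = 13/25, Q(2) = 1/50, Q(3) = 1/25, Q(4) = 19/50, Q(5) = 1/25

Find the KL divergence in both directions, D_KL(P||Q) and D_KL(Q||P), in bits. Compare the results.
D_KL(P||Q) = 3.3359 bits, D_KL(Q||P) = 3.2304 bits. D_KL(P||Q) is larger than D_KL(Q||P) by 0.1055 bits; the two directions differ.

D_KL(P||Q) = Σ P(x) log₂(P(x)/Q(x))

Computing term by term:
  P(1)·log₂(P(1)/Q(1)) = (1/50)·log₂((1/50)/(13/25)) = -0.09401
  P(2)·log₂(P(2)/Q(2)) = (1/50)·log₂((1/50)/(1/50)) = 0.00000
  P(3)·log₂(P(3)/Q(3)) = (4/5)·log₂((4/5)/(1/25)) = 3.45754
  P(4)·log₂(P(4)/Q(4)) = (3/50)·log₂((3/50)/(19/50)) = -0.15978
  P(5)·log₂(P(5)/Q(5)) = (1/10)·log₂((1/10)/(1/25)) = 0.13219

D_KL(P||Q) = -0.09401 + 0.00000 + 3.45754 - 0.15978 + 0.13219 = 3.33594 ≈ 3.3359 bits

D_KL(Q||P) = Σ Q(x) log₂(Q(x)/P(x))

Computing term by term:
  Q(1)·log₂(Q(1)/P(1)) = (13/25)·log₂((13/25)/(1/50)) = 2.44423
  Q(2)·log₂(Q(2)/P(2)) = (1/50)·log₂((1/50)/(1/50)) = 0.00000
  Q(3)·log₂(Q(3)/P(3)) = (1/25)·log₂((1/25)/(4/5)) = -0.17288
  Q(4)·log₂(Q(4)/P(4)) = (19/50)·log₂((19/50)/(3/50)) = 1.01193
  Q(5)·log₂(Q(5)/P(5)) = (1/25)·log₂((1/25)/(1/10)) = -0.05288

D_KL(Q||P) = 2.44423 + 0.00000 - 0.17288 + 1.01193 - 0.05288 = 3.23040 ≈ 3.2304 bits

These are NOT equal (difference: 0.1055 bits). KL divergence is asymmetric: D_KL(P||Q) ≠ D_KL(Q||P) in general.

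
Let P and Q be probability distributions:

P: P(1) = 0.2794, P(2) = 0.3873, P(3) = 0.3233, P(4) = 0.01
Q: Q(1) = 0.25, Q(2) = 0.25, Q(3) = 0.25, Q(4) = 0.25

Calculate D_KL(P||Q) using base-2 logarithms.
0.3629 bits

D_KL(P||Q) = Σ P(x) log₂(P(x)/Q(x))

Computing term by term:
  P(1)·log₂(P(1)/Q(1)) = 0.2794·log₂(0.2794/0.25) = 0.04482
  P(2)·log₂(P(2)/Q(2)) = 0.3873·log₂(0.3873/0.25) = 0.24459
  P(3)·log₂(P(3)/Q(3)) = 0.3233·log₂(0.3233/0.25) = 0.11993
  P(4)·log₂(P(4)/Q(4)) = 0.01·log₂(0.01/0.25) = -0.04644

D_KL(P||Q) = 0.04482 + 0.24459 + 0.11993 - 0.04644 = 0.36290 ≈ 0.3629 bits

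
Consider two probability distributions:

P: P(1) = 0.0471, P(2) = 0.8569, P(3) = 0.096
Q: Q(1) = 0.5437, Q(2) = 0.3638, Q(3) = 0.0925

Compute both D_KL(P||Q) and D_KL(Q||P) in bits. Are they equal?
D_KL(P||Q) = 0.8980 bits, D_KL(Q||P) = 1.4641 bits. No, they are not equal.

D_KL(P||Q) = Σ P(x) log₂(P(x)/Q(x))

Computing term by term:
  P(1)·log₂(P(1)/Q(1)) = 0.0471·log₂(0.0471/0.5437) = -0.16622
  P(2)·log₂(P(2)/Q(2)) = 0.8569·log₂(0.8569/0.3638) = 1.05911
  P(3)·log₂(P(3)/Q(3)) = 0.096·log₂(0.096/0.0925) = 0.00514

D_KL(P||Q) = -0.16622 + 1.05911 + 0.00514 = 0.89803 ≈ 0.8980 bits

D_KL(Q||P) = Σ Q(x) log₂(Q(x)/P(x))

Computing term by term:
  Q(1)·log₂(Q(1)/P(1)) = 0.5437·log₂(0.5437/0.0471) = 1.91872
  Q(2)·log₂(Q(2)/P(2)) = 0.3638·log₂(0.3638/0.8569) = -0.44965
  Q(3)·log₂(Q(3)/P(3)) = 0.0925·log₂(0.0925/0.096) = -0.00496

D_KL(Q||P) = 1.91872 - 0.44965 - 0.00496 = 1.46411 ≈ 1.4641 bits

These are NOT equal (difference: 0.5661 bits). KL divergence is asymmetric: D_KL(P||Q) ≠ D_KL(Q||P) in general.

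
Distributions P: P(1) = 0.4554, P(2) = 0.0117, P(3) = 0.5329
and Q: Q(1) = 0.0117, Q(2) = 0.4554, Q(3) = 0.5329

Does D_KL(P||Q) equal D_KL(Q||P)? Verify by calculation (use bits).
D_KL(P||Q) = 2.3439 bits, D_KL(Q||P) = 2.3439 bits. Yes — for this pair D_KL(P||Q) = D_KL(Q||P).

D_KL(P||Q) = Σ P(x) log₂(P(x)/Q(x))

Computing term by term:
  P(1)·log₂(P(1)/Q(1)) = 0.4554·log₂(0.4554/0.0117) = 2.40568
  P(2)·log₂(P(2)/Q(2)) = 0.0117·log₂(0.0117/0.4554) = -0.06181
  P(3)·log₂(P(3)/Q(3)) = 0.5329·log₂(0.5329/0.5329) = 0.00000

D_KL(P||Q) = 2.40568 - 0.06181 + 0.00000 = 2.34387 ≈ 2.3439 bits

D_KL(Q||P) = Σ Q(x) log₂(Q(x)/P(x))

Computing term by term:
  Q(1)·log₂(Q(1)/P(1)) = 0.0117·log₂(0.0117/0.4554) = -0.06181
  Q(2)·log₂(Q(2)/P(2)) = 0.4554·log₂(0.4554/0.0117) = 2.40568
  Q(3)·log₂(Q(3)/P(3)) = 0.5329·log₂(0.5329/0.5329) = 0.00000

D_KL(Q||P) = -0.06181 + 2.40568 + 0.00000 = 2.34387 ≈ 2.3439 bits

These ARE equal here. Q is P with outcomes relabeled (Q(1) = P(2), Q(2) = P(1)) by a relabeling that is its own inverse, so the two sums contain exactly the same terms in a different order. This is a special case — KL divergence is not symmetric in general: D_KL(P||Q) ≠ D_KL(Q||P) for most P, Q.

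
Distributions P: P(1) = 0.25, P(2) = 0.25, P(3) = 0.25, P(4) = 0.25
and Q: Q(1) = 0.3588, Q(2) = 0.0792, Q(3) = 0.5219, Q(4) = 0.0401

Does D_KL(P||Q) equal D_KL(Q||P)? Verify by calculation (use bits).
D_KL(P||Q) = 0.6789 bits, D_KL(Q||P) = 0.5040 bits. No — D_KL(P||Q) ≠ D_KL(Q||P) for this pair.

D_KL(P||Q) = Σ P(x) log₂(P(x)/Q(x))

Computing term by term:
  P(1)·log₂(P(1)/Q(1)) = 0.25·log₂(0.25/0.3588) = -0.13031
  P(2)·log₂(P(2)/Q(2)) = 0.25·log₂(0.25/0.0792) = 0.41459
  P(3)·log₂(P(3)/Q(3)) = 0.25·log₂(0.25/0.5219) = -0.26546
  P(4)·log₂(P(4)/Q(4)) = 0.25·log₂(0.25/0.0401) = 0.66006

D_KL(P||Q) = -0.13031 + 0.41459 - 0.26546 + 0.66006 = 0.67888 ≈ 0.6789 bits

D_KL(Q||P) = Σ Q(x) log₂(Q(x)/P(x))

Computing term by term:
  Q(1)·log₂(Q(1)/P(1)) = 0.3588·log₂(0.3588/0.25) = 0.18703
  Q(2)·log₂(Q(2)/P(2)) = 0.0792·log₂(0.0792/0.25) = -0.13134
  Q(3)·log₂(Q(3)/P(3)) = 0.5219·log₂(0.5219/0.25) = 0.55418
  Q(4)·log₂(Q(4)/P(4)) = 0.0401·log₂(0.0401/0.25) = -0.10587

D_KL(Q||P) = 0.18703 - 0.13134 + 0.55418 - 0.10587 = 0.50400 ≈ 0.5040 bits

These are NOT equal (difference: 0.1749 bits). KL divergence is asymmetric: D_KL(P||Q) ≠ D_KL(Q||P) in general.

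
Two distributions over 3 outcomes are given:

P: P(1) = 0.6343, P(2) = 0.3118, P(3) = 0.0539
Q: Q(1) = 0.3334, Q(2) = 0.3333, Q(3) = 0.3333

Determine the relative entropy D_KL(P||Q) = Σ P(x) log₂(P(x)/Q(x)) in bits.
0.4169 bits

D_KL(P||Q) = Σ P(x) log₂(P(x)/Q(x))

Computing term by term:
  P(1)·log₂(P(1)/Q(1)) = 0.6343·log₂(0.6343/0.3334) = 0.58857
  P(2)·log₂(P(2)/Q(2)) = 0.3118·log₂(0.3118/0.3333) = -0.03000
  P(3)·log₂(P(3)/Q(3)) = 0.0539·log₂(0.0539/0.3333) = -0.14167

D_KL(P||Q) = 0.58857 - 0.03000 - 0.14167 = 0.41690 ≈ 0.4169 bits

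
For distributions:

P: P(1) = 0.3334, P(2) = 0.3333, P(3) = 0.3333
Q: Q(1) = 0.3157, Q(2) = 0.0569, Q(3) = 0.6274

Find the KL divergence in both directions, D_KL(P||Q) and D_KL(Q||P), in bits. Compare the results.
D_KL(P||Q) = 0.5721 bits, D_KL(Q||P) = 0.4026 bits. D_KL(P||Q) is larger than D_KL(Q||P) by 0.1695 bits; the two directions differ.

D_KL(P||Q) = Σ P(x) log₂(P(x)/Q(x))

Computing term by term:
  P(1)·log₂(P(1)/Q(1)) = 0.3334·log₂(0.3334/0.3157) = 0.02624
  P(2)·log₂(P(2)/Q(2)) = 0.3333·log₂(0.3333/0.0569) = 0.85002
  P(3)·log₂(P(3)/Q(3)) = 0.3333·log₂(0.3333/0.6274) = -0.30416

D_KL(P||Q) = 0.02624 + 0.85002 - 0.30416 = 0.57210 ≈ 0.5721 bits

D_KL(Q||P) = Σ Q(x) log₂(Q(x)/P(x))

Computing term by term:
  Q(1)·log₂(Q(1)/P(1)) = 0.3157·log₂(0.3157/0.3334) = -0.02485
  Q(2)·log₂(Q(2)/P(2)) = 0.0569·log₂(0.0569/0.3333) = -0.14511
  Q(3)·log₂(Q(3)/P(3)) = 0.6274·log₂(0.6274/0.3333) = 0.57254

D_KL(Q||P) = -0.02485 - 0.14511 + 0.57254 = 0.40258 ≈ 0.4026 bits

These are NOT equal (difference: 0.1695 bits). KL divergence is asymmetric: D_KL(P||Q) ≠ D_KL(Q||P) in general.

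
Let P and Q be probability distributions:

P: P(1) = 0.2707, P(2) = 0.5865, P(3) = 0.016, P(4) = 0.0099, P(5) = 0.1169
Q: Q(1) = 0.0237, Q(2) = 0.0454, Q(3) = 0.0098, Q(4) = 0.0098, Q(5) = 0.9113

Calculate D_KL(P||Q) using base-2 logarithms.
2.7813 bits

D_KL(P||Q) = Σ P(x) log₂(P(x)/Q(x))

Computing term by term:
  P(1)·log₂(P(1)/Q(1)) = 0.2707·log₂(0.2707/0.0237) = 0.95117
  P(2)·log₂(P(2)/Q(2)) = 0.5865·log₂(0.5865/0.0454) = 2.16499
  P(3)·log₂(P(3)/Q(3)) = 0.016·log₂(0.016/0.0098) = 0.01132
  P(4)·log₂(P(4)/Q(4)) = 0.0099·log₂(0.0099/0.0098) = 0.00015
  P(5)·log₂(P(5)/Q(5)) = 0.1169·log₂(0.1169/0.9113) = -0.34633

D_KL(P||Q) = 0.95117 + 2.16499 + 0.01132 + 0.00015 - 0.34633 = 2.78130 ≈ 2.7813 bits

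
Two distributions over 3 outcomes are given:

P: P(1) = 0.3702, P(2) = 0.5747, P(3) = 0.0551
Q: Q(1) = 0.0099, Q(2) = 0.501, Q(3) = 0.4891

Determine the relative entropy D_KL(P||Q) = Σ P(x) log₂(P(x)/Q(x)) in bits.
1.8744 bits

D_KL(P||Q) = Σ P(x) log₂(P(x)/Q(x))

Computing term by term:
  P(1)·log₂(P(1)/Q(1)) = 0.3702·log₂(0.3702/0.0099) = 1.93420
  P(2)·log₂(P(2)/Q(2)) = 0.5747·log₂(0.5747/0.501) = 0.11379
  P(3)·log₂(P(3)/Q(3)) = 0.0551·log₂(0.0551/0.4891) = -0.17357

D_KL(P||Q) = 1.93420 + 0.11379 - 0.17357 = 1.87442 ≈ 1.8744 bits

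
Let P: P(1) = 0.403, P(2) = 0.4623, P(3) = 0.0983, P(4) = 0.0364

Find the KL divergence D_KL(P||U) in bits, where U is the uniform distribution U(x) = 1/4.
0.4541 bits

U(i) = 1/4 for all i

D_KL(P||U) = Σ P(x) log₂(P(x) / (1/4))
           = Σ P(x) log₂(P(x)) + log₂(4)
           = log₂(4) - H(P)

H(P) = -Σ P(x) log₂(P(x)):
  -P(1)·log₂(P(1)) = -(0.403)·log₂(0.403) = 0.52839
  -P(2)·log₂(P(2)) = -(0.4623)·log₂(0.4623) = 0.51459
  -P(3)·log₂(P(3)) = -(0.0983)·log₂(0.0983) = 0.32898
  -P(4)·log₂(P(4)) = -(0.0364)·log₂(0.0364) = 0.17399
H(P) = 0.52839 + 0.51459 + 0.32898 + 0.17399 = 1.54595 bits

log₂(4) = 2.00000 bits

D_KL(P||U) = 2.00000 - 1.54595 = 0.45405 ≈ 0.4541 bits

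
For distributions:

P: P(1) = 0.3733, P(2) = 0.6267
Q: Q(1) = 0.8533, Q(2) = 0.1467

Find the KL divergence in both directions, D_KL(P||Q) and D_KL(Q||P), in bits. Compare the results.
D_KL(P||Q) = 0.8676 bits, D_KL(Q||P) = 0.7104 bits. D_KL(P||Q) is larger than D_KL(Q||P) by 0.1572 bits; the two directions differ.

D_KL(P||Q) = Σ P(x) log₂(P(x)/Q(x))

Computing term by term:
  P(1)·log₂(P(1)/Q(1)) = 0.3733·log₂(0.3733/0.8533) = -0.44524
  P(2)·log₂(P(2)/Q(2)) = 0.6267·log₂(0.6267/0.1467) = 1.31288

D_KL(P||Q) = -0.44524 + 1.31288 = 0.86764 ≈ 0.8676 bits

D_KL(Q||P) = Σ Q(x) log₂(Q(x)/P(x))

Computing term by term:
  Q(1)·log₂(Q(1)/P(1)) = 0.8533·log₂(0.8533/0.3733) = 1.01775
  Q(2)·log₂(Q(2)/P(2)) = 0.1467·log₂(0.1467/0.6267) = -0.30732

D_KL(Q||P) = 1.01775 - 0.30732 = 0.71043 ≈ 0.7104 bits

These are NOT equal (difference: 0.1572 bits). KL divergence is asymmetric: D_KL(P||Q) ≠ D_KL(Q||P) in general.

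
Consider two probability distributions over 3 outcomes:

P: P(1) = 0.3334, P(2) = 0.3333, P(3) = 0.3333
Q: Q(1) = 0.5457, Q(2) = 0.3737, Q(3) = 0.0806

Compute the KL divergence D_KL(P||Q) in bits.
0.3906 bits

D_KL(P||Q) = Σ P(x) log₂(P(x)/Q(x))

Computing term by term:
  P(1)·log₂(P(1)/Q(1)) = 0.3334·log₂(0.3334/0.5457) = -0.23700
  P(2)·log₂(P(2)/Q(2)) = 0.3333·log₂(0.3333/0.3737) = -0.05501
  P(3)·log₂(P(3)/Q(3)) = 0.3333·log₂(0.3333/0.0806) = 0.68259

D_KL(P||Q) = -0.23700 - 0.05501 + 0.68259 = 0.39058 ≈ 0.3906 bits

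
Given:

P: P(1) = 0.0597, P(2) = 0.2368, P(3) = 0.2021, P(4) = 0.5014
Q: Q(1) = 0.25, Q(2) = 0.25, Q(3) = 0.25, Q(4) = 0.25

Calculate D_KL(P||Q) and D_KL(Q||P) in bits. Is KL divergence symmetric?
D_KL(P||Q) = 0.2995 bits, D_KL(Q||P) = 0.3618 bits. No, KL divergence is not symmetric.

D_KL(P||Q) = Σ P(x) log₂(P(x)/Q(x))

Computing term by term:
  P(1)·log₂(P(1)/Q(1)) = 0.0597·log₂(0.0597/0.25) = -0.12335
  P(2)·log₂(P(2)/Q(2)) = 0.2368·log₂(0.2368/0.25) = -0.01853
  P(3)·log₂(P(3)/Q(3)) = 0.2021·log₂(0.2021/0.25) = -0.06202
  P(4)·log₂(P(4)/Q(4)) = 0.5014·log₂(0.5014/0.25) = 0.50342

D_KL(P||Q) = -0.12335 - 0.01853 - 0.06202 + 0.50342 = 0.29952 ≈ 0.2995 bits

D_KL(Q||P) = Σ Q(x) log₂(Q(x)/P(x))

Computing term by term:
  Q(1)·log₂(Q(1)/P(1)) = 0.25·log₂(0.25/0.0597) = 0.51653
  Q(2)·log₂(Q(2)/P(2)) = 0.25·log₂(0.25/0.2368) = 0.01956
  Q(3)·log₂(Q(3)/P(3)) = 0.25·log₂(0.25/0.2021) = 0.07671
  Q(4)·log₂(Q(4)/P(4)) = 0.25·log₂(0.25/0.5014) = -0.25101

D_KL(Q||P) = 0.51653 + 0.01956 + 0.07671 - 0.25101 = 0.36179 ≈ 0.3618 bits

These are NOT equal (difference: 0.0623 bits). KL divergence is asymmetric: D_KL(P||Q) ≠ D_KL(Q||P) in general.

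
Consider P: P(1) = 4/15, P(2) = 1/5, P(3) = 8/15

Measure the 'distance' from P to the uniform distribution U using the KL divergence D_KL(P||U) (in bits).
0.1284 bits

U(i) = 1/3 for all i

D_KL(P||U) = Σ P(x) log₂(P(x) / (1/3))
           = Σ P(x) log₂(P(x)) + log₂(3)
           = log₂(3) - H(P)

H(P) = -Σ P(x) log₂(P(x)):
  -P(1)·log₂(P(1)) = -(4/15)·log₂(4/15) = 0.50850
  -P(2)·log₂(P(2)) = -(1/5)·log₂(1/5) = 0.46439
  -P(3)·log₂(P(3)) = -(8/15)·log₂(8/15) = 0.48367
H(P) = 0.50850 + 0.46439 + 0.48367 = 1.45656 bits

log₂(3) = 1.58496 bits

D_KL(P||U) = 1.58496 - 1.45656 = 0.12840 ≈ 0.1284 bits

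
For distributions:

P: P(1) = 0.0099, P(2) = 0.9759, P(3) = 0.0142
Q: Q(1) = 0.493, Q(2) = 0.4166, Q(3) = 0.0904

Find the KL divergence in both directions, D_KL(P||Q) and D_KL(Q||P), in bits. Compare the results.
D_KL(P||Q) = 1.1047 bits, D_KL(Q||P) = 2.5093 bits. D_KL(Q||P) is larger than D_KL(P||Q) by 1.4046 bits; the two directions differ.

D_KL(P||Q) = Σ P(x) log₂(P(x)/Q(x))

Computing term by term:
  P(1)·log₂(P(1)/Q(1)) = 0.0099·log₂(0.0099/0.493) = -0.05582
  P(2)·log₂(P(2)/Q(2)) = 0.9759·log₂(0.9759/0.4166) = 1.19847
  P(3)·log₂(P(3)/Q(3)) = 0.0142·log₂(0.0142/0.0904) = -0.03792

D_KL(P||Q) = -0.05582 + 1.19847 - 0.03792 = 1.10473 ≈ 1.1047 bits

D_KL(Q||P) = Σ Q(x) log₂(Q(x)/P(x))

Computing term by term:
  Q(1)·log₂(Q(1)/P(1)) = 0.493·log₂(0.493/0.0099) = 2.77954
  Q(2)·log₂(Q(2)/P(2)) = 0.4166·log₂(0.4166/0.9759) = -0.51161
  Q(3)·log₂(Q(3)/P(3)) = 0.0904·log₂(0.0904/0.0142) = 0.24141

D_KL(Q||P) = 2.77954 - 0.51161 + 0.24141 = 2.50934 ≈ 2.5093 bits

These are NOT equal (difference: 1.4046 bits). KL divergence is asymmetric: D_KL(P||Q) ≠ D_KL(Q||P) in general.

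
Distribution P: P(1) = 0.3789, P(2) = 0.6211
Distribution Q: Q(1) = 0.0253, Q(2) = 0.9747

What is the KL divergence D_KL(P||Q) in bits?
1.0757 bits

D_KL(P||Q) = Σ P(x) log₂(P(x)/Q(x))

Computing term by term:
  P(1)·log₂(P(1)/Q(1)) = 0.3789·log₂(0.3789/0.0253) = 1.47946
  P(2)·log₂(P(2)/Q(2)) = 0.6211·log₂(0.6211/0.9747) = -0.40380

D_KL(P||Q) = 1.47946 - 0.40380 = 1.07566 ≈ 1.0757 bits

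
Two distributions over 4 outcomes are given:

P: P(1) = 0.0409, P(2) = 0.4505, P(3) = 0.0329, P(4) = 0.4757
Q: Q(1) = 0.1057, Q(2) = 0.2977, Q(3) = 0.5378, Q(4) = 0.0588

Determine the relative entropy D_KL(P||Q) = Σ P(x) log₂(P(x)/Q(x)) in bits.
1.5154 bits

D_KL(P||Q) = Σ P(x) log₂(P(x)/Q(x))

Computing term by term:
  P(1)·log₂(P(1)/Q(1)) = 0.0409·log₂(0.0409/0.1057) = -0.05602
  P(2)·log₂(P(2)/Q(2)) = 0.4505·log₂(0.4505/0.2977) = 0.26925
  P(3)·log₂(P(3)/Q(3)) = 0.0329·log₂(0.0329/0.5378) = -0.13262
  P(4)·log₂(P(4)/Q(4)) = 0.4757·log₂(0.4757/0.0588) = 1.43479

D_KL(P||Q) = -0.05602 + 0.26925 - 0.13262 + 1.43479 = 1.51540 ≈ 1.5154 bits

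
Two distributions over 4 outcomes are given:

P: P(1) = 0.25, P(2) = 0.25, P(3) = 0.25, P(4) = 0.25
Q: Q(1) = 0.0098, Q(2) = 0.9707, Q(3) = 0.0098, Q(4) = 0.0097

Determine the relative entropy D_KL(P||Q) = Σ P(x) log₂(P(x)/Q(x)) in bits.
3.0192 bits

D_KL(P||Q) = Σ P(x) log₂(P(x)/Q(x))

Computing term by term:
  P(1)·log₂(P(1)/Q(1)) = 0.25·log₂(0.25/0.0098) = 1.16825
  P(2)·log₂(P(2)/Q(2)) = 0.25·log₂(0.25/0.9707) = -0.48927
  P(3)·log₂(P(3)/Q(3)) = 0.25·log₂(0.25/0.0098) = 1.16825
  P(4)·log₂(P(4)/Q(4)) = 0.25·log₂(0.25/0.0097) = 1.17195

D_KL(P||Q) = 1.16825 - 0.48927 + 1.16825 + 1.17195 = 3.01918 ≈ 3.0192 bits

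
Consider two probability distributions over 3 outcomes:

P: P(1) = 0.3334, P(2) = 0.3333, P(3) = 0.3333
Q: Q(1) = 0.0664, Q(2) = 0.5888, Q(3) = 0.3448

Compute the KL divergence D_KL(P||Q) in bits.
0.4862 bits

D_KL(P||Q) = Σ P(x) log₂(P(x)/Q(x))

Computing term by term:
  P(1)·log₂(P(1)/Q(1)) = 0.3334·log₂(0.3334/0.0664) = 0.77615
  P(2)·log₂(P(2)/Q(2)) = 0.3333·log₂(0.3333/0.5888) = -0.27362
  P(3)·log₂(P(3)/Q(3)) = 0.3333·log₂(0.3333/0.3448) = -0.01631

D_KL(P||Q) = 0.77615 - 0.27362 - 0.01631 = 0.48622 ≈ 0.4862 bits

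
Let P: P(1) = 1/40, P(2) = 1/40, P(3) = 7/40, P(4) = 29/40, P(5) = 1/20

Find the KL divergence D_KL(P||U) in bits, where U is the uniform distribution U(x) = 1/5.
1.0633 bits

U(i) = 1/5 for all i

D_KL(P||U) = Σ P(x) log₂(P(x) / (1/5))
           = Σ P(x) log₂(P(x)) + log₂(5)
           = log₂(5) - H(P)

H(P) = -Σ P(x) log₂(P(x)):
  -P(1)·log₂(P(1)) = -(1/40)·log₂(1/40) = 0.13305
  -P(2)·log₂(P(2)) = -(1/40)·log₂(1/40) = 0.13305
  -P(3)·log₂(P(3)) = -(7/40)·log₂(7/40) = 0.44005
  -P(4)·log₂(P(4)) = -(29/40)·log₂(29/40) = 0.33636
  -P(5)·log₂(P(5)) = -(1/20)·log₂(1/20) = 0.21610
H(P) = 0.13305 + 0.13305 + 0.44005 + 0.33636 + 0.21610 = 1.25861 bits

log₂(5) = 2.32193 bits

D_KL(P||U) = 2.32193 - 1.25861 = 1.06332 ≈ 1.0633 bits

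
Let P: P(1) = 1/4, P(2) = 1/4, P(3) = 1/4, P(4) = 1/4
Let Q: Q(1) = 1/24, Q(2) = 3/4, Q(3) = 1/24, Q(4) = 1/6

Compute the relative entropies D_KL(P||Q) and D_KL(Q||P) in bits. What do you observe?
D_KL(P||Q) = 1.0425 bits, D_KL(Q||P) = 0.8758 bits. The two directions give different values (D_KL(P||Q) exceeds D_KL(Q||P) by 0.1667 bits): KL divergence is asymmetric.

D_KL(P||Q) = Σ P(x) log₂(P(x)/Q(x))

Computing term by term:
  P(1)·log₂(P(1)/Q(1)) = (1/4)·log₂((1/4)/(1/24)) = 0.64624
  P(2)·log₂(P(2)/Q(2)) = (1/4)·log₂((1/4)/(3/4)) = -0.39624
  P(3)·log₂(P(3)/Q(3)) = (1/4)·log₂((1/4)/(1/24)) = 0.64624
  P(4)·log₂(P(4)/Q(4)) = (1/4)·log₂((1/4)/(1/6)) = 0.14624

D_KL(P||Q) = 0.64624 - 0.39624 + 0.64624 + 0.14624 = 1.04248 ≈ 1.0425 bits

D_KL(Q||P) = Σ Q(x) log₂(Q(x)/P(x))

Computing term by term:
  Q(1)·log₂(Q(1)/P(1)) = (1/24)·log₂((1/24)/(1/4)) = -0.10771
  Q(2)·log₂(Q(2)/P(2)) = (3/4)·log₂((3/4)/(1/4)) = 1.18872
  Q(3)·log₂(Q(3)/P(3)) = (1/24)·log₂((1/24)/(1/4)) = -0.10771
  Q(4)·log₂(Q(4)/P(4)) = (1/6)·log₂((1/6)/(1/4)) = -0.09749

D_KL(Q||P) = -0.10771 + 1.18872 - 0.10771 - 0.09749 = 0.87581 ≈ 0.8758 bits

These are NOT equal (difference: 0.1667 bits). KL divergence is asymmetric: D_KL(P||Q) ≠ D_KL(Q||P) in general.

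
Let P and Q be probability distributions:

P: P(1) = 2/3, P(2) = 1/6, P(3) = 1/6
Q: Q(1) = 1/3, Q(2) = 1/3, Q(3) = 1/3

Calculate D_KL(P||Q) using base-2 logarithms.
0.3333 bits

D_KL(P||Q) = Σ P(x) log₂(P(x)/Q(x))

Computing term by term:
  P(1)·log₂(P(1)/Q(1)) = (2/3)·log₂((2/3)/(1/3)) = 0.66667
  P(2)·log₂(P(2)/Q(2)) = (1/6)·log₂((1/6)/(1/3)) = -0.16667
  P(3)·log₂(P(3)/Q(3)) = (1/6)·log₂((1/6)/(1/3)) = -0.16667

D_KL(P||Q) = 0.66667 - 0.16667 - 0.16667 = 0.33333 ≈ 0.3333 bits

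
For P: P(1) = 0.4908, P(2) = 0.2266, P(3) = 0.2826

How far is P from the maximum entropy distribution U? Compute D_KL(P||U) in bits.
0.0805 bits

U(i) = 1/3 for all i

D_KL(P||U) = Σ P(x) log₂(P(x) / (1/3))
           = Σ P(x) log₂(P(x)) + log₂(3)
           = log₂(3) - H(P)

H(P) = -Σ P(x) log₂(P(x)):
  -P(1)·log₂(P(1)) = -(0.4908)·log₂(0.4908) = 0.50395
  -P(2)·log₂(P(2)) = -(0.2266)·log₂(0.2266) = 0.48533
  -P(3)·log₂(P(3)) = -(0.2826)·log₂(0.2826) = 0.51523
H(P) = 0.50395 + 0.48533 + 0.51523 = 1.50451 bits

log₂(3) = 1.58496 bits

D_KL(P||U) = 1.58496 - 1.50451 = 0.08045 ≈ 0.0805 bits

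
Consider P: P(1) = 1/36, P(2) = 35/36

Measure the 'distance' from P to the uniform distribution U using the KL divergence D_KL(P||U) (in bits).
0.8169 bits

U(i) = 1/2 for all i

D_KL(P||U) = Σ P(x) log₂(P(x) / (1/2))
           = Σ P(x) log₂(P(x)) + log₂(2)
           = log₂(2) - H(P)

H(P) = -Σ P(x) log₂(P(x)):
  -P(1)·log₂(P(1)) = -(1/36)·log₂(1/36) = 0.14361
  -P(2)·log₂(P(2)) = -(35/36)·log₂(35/36) = 0.03951
H(P) = 0.14361 + 0.03951 = 0.18312 bits

log₂(2) = 1.00000 bits

D_KL(P||U) = 1.00000 - 0.18312 = 0.81688 ≈ 0.8169 bits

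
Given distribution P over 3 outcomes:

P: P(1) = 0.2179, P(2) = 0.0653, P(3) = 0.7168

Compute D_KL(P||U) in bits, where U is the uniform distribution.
0.5046 bits

U(i) = 1/3 for all i

D_KL(P||U) = Σ P(x) log₂(P(x) / (1/3))
           = Σ P(x) log₂(P(x)) + log₂(3)
           = log₂(3) - H(P)

H(P) = -Σ P(x) log₂(P(x)):
  -P(1)·log₂(P(1)) = -(0.2179)·log₂(0.2179) = 0.47900
  -P(2)·log₂(P(2)) = -(0.0653)·log₂(0.0653) = 0.25707
  -P(3)·log₂(P(3)) = -(0.7168)·log₂(0.7168) = 0.34432
H(P) = 0.47900 + 0.25707 + 0.34432 = 1.08039 bits

log₂(3) = 1.58496 bits

D_KL(P||U) = 1.58496 - 1.08039 = 0.50457 ≈ 0.5046 bits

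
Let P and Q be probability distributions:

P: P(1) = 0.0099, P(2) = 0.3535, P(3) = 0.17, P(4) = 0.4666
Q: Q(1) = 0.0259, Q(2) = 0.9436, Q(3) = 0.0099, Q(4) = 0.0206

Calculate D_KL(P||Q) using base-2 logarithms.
2.2833 bits

D_KL(P||Q) = Σ P(x) log₂(P(x)/Q(x))

Computing term by term:
  P(1)·log₂(P(1)/Q(1)) = 0.0099·log₂(0.0099/0.0259) = -0.01374
  P(2)·log₂(P(2)/Q(2)) = 0.3535·log₂(0.3535/0.9436) = -0.50072
  P(3)·log₂(P(3)/Q(3)) = 0.17·log₂(0.17/0.0099) = 0.69733
  P(4)·log₂(P(4)/Q(4)) = 0.4666·log₂(0.4666/0.0206) = 2.10039

D_KL(P||Q) = -0.01374 - 0.50072 + 0.69733 + 2.10039 = 2.28326 ≈ 2.2833 bits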